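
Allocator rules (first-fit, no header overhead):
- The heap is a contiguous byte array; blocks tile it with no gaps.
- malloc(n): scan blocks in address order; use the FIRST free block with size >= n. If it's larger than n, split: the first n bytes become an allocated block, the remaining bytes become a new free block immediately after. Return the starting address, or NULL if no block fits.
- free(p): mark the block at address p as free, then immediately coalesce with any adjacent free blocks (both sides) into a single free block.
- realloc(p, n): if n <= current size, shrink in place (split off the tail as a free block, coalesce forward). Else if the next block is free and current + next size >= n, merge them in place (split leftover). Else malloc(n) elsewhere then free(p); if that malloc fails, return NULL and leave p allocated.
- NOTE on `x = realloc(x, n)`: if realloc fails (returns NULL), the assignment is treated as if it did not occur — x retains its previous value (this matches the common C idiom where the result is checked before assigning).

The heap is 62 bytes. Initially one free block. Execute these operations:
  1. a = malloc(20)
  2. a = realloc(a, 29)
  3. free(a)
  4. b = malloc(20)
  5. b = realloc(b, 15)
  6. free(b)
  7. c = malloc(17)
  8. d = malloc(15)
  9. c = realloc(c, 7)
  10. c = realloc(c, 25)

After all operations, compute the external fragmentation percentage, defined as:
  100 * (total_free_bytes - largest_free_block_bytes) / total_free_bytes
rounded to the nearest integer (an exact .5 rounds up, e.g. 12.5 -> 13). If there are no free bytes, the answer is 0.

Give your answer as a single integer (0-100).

Answer: 23

Derivation:
Op 1: a = malloc(20) -> a = 0; heap: [0-19 ALLOC][20-61 FREE]
Op 2: a = realloc(a, 29) -> a = 0; heap: [0-28 ALLOC][29-61 FREE]
Op 3: free(a) -> (freed a); heap: [0-61 FREE]
Op 4: b = malloc(20) -> b = 0; heap: [0-19 ALLOC][20-61 FREE]
Op 5: b = realloc(b, 15) -> b = 0; heap: [0-14 ALLOC][15-61 FREE]
Op 6: free(b) -> (freed b); heap: [0-61 FREE]
Op 7: c = malloc(17) -> c = 0; heap: [0-16 ALLOC][17-61 FREE]
Op 8: d = malloc(15) -> d = 17; heap: [0-16 ALLOC][17-31 ALLOC][32-61 FREE]
Op 9: c = realloc(c, 7) -> c = 0; heap: [0-6 ALLOC][7-16 FREE][17-31 ALLOC][32-61 FREE]
Op 10: c = realloc(c, 25) -> c = 32; heap: [0-16 FREE][17-31 ALLOC][32-56 ALLOC][57-61 FREE]
Free blocks: [17 5] total_free=22 largest=17 -> 100*(22-17)/22 = 500/22 ≈ 22.727 -> rounds to 23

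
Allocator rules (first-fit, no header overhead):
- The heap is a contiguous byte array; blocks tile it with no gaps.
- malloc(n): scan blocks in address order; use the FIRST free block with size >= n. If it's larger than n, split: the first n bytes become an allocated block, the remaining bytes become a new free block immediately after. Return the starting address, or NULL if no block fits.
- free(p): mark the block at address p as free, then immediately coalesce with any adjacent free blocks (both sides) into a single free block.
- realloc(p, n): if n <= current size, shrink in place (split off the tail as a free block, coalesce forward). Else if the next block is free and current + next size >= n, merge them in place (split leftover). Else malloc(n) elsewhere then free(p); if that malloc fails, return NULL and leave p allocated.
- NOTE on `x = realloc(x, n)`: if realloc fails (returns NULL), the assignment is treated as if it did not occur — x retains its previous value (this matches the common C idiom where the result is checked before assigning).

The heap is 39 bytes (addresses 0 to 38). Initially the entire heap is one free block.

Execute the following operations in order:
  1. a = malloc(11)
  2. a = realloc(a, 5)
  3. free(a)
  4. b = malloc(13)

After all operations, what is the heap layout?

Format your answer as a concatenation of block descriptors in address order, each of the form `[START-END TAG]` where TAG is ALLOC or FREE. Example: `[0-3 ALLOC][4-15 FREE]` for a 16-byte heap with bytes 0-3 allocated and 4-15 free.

Op 1: a = malloc(11) -> a = 0; heap: [0-10 ALLOC][11-38 FREE]
Op 2: a = realloc(a, 5) -> a = 0; heap: [0-4 ALLOC][5-38 FREE]
Op 3: free(a) -> (freed a); heap: [0-38 FREE]
Op 4: b = malloc(13) -> b = 0; heap: [0-12 ALLOC][13-38 FREE]

Answer: [0-12 ALLOC][13-38 FREE]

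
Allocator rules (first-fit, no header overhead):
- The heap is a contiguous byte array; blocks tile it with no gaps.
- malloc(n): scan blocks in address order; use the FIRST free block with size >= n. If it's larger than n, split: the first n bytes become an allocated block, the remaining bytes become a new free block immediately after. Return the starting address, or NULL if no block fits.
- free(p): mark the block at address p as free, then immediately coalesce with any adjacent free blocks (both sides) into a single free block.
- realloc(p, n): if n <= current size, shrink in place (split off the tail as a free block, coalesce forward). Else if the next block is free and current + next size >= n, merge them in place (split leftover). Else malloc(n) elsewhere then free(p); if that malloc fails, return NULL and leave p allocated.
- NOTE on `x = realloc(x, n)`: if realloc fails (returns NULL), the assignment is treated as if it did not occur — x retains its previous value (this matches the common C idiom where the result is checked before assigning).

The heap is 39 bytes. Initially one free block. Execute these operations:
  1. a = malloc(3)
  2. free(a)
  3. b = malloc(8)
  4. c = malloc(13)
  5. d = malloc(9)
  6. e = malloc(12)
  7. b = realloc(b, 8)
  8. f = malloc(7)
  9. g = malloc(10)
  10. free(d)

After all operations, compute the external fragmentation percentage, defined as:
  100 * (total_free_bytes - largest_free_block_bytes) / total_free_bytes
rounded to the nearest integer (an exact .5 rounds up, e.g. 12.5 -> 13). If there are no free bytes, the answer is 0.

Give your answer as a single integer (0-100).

Op 1: a = malloc(3) -> a = 0; heap: [0-2 ALLOC][3-38 FREE]
Op 2: free(a) -> (freed a); heap: [0-38 FREE]
Op 3: b = malloc(8) -> b = 0; heap: [0-7 ALLOC][8-38 FREE]
Op 4: c = malloc(13) -> c = 8; heap: [0-7 ALLOC][8-20 ALLOC][21-38 FREE]
Op 5: d = malloc(9) -> d = 21; heap: [0-7 ALLOC][8-20 ALLOC][21-29 ALLOC][30-38 FREE]
Op 6: e = malloc(12) -> e = NULL; heap: [0-7 ALLOC][8-20 ALLOC][21-29 ALLOC][30-38 FREE]
Op 7: b = realloc(b, 8) -> b = 0; heap: [0-7 ALLOC][8-20 ALLOC][21-29 ALLOC][30-38 FREE]
Op 8: f = malloc(7) -> f = 30; heap: [0-7 ALLOC][8-20 ALLOC][21-29 ALLOC][30-36 ALLOC][37-38 FREE]
Op 9: g = malloc(10) -> g = NULL; heap: [0-7 ALLOC][8-20 ALLOC][21-29 ALLOC][30-36 ALLOC][37-38 FREE]
Op 10: free(d) -> (freed d); heap: [0-7 ALLOC][8-20 ALLOC][21-29 FREE][30-36 ALLOC][37-38 FREE]
Free blocks: [9 2] total_free=11 largest=9 -> 100*(11-9)/11 = 200/11 ≈ 18.182 -> rounds to 18

Answer: 18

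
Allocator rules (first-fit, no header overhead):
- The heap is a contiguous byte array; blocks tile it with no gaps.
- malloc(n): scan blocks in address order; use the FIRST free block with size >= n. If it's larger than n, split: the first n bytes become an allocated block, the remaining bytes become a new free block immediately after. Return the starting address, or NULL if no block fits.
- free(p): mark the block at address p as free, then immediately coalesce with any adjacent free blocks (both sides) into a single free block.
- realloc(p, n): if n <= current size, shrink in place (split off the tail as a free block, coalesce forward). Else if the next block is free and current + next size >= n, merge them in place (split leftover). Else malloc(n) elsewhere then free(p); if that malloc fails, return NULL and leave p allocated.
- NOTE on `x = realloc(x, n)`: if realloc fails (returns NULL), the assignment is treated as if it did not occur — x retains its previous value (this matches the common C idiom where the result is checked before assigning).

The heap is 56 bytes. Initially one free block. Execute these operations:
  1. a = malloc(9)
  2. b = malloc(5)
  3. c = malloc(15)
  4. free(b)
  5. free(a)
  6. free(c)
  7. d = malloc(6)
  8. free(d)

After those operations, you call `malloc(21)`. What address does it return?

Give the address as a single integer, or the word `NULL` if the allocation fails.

Op 1: a = malloc(9) -> a = 0; heap: [0-8 ALLOC][9-55 FREE]
Op 2: b = malloc(5) -> b = 9; heap: [0-8 ALLOC][9-13 ALLOC][14-55 FREE]
Op 3: c = malloc(15) -> c = 14; heap: [0-8 ALLOC][9-13 ALLOC][14-28 ALLOC][29-55 FREE]
Op 4: free(b) -> (freed b); heap: [0-8 ALLOC][9-13 FREE][14-28 ALLOC][29-55 FREE]
Op 5: free(a) -> (freed a); heap: [0-13 FREE][14-28 ALLOC][29-55 FREE]
Op 6: free(c) -> (freed c); heap: [0-55 FREE]
Op 7: d = malloc(6) -> d = 0; heap: [0-5 ALLOC][6-55 FREE]
Op 8: free(d) -> (freed d); heap: [0-55 FREE]
malloc(21): first-fit scan over [0-55 FREE] -> 0

Answer: 0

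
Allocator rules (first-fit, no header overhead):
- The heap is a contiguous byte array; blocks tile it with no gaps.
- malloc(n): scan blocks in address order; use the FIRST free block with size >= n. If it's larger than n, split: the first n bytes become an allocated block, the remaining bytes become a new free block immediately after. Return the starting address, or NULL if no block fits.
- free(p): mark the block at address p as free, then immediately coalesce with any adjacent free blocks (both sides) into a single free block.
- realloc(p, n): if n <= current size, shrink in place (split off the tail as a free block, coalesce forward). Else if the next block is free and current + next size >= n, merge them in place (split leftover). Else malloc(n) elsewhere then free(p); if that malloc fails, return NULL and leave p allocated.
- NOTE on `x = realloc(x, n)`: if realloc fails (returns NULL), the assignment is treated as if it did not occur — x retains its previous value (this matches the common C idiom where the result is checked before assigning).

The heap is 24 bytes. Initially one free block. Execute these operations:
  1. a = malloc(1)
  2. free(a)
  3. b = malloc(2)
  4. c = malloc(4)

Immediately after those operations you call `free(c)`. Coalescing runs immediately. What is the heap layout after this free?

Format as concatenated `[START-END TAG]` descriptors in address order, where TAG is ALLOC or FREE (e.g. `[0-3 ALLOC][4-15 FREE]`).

Answer: [0-1 ALLOC][2-23 FREE]

Derivation:
Op 1: a = malloc(1) -> a = 0; heap: [0-0 ALLOC][1-23 FREE]
Op 2: free(a) -> (freed a); heap: [0-23 FREE]
Op 3: b = malloc(2) -> b = 0; heap: [0-1 ALLOC][2-23 FREE]
Op 4: c = malloc(4) -> c = 2; heap: [0-1 ALLOC][2-5 ALLOC][6-23 FREE]
free(c): c = 2 -> block [2-5 ALLOC]; mark free, coalesce with adjacent free neighbors -> [0-1 ALLOC][2-23 FREE]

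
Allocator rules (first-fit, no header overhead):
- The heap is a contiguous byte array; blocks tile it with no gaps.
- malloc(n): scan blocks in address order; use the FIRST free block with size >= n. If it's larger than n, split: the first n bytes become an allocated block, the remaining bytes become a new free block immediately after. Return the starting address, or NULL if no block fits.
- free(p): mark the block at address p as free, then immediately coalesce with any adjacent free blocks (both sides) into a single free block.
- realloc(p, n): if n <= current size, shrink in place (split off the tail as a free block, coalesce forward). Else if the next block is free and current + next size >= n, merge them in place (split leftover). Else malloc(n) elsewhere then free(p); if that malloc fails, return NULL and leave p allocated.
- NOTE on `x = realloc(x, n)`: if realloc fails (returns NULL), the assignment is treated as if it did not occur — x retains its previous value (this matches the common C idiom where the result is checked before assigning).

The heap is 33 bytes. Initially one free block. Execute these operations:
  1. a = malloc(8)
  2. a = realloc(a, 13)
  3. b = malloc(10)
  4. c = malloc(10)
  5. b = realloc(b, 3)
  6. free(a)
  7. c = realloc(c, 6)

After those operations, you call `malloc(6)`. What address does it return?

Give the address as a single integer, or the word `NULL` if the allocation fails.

Op 1: a = malloc(8) -> a = 0; heap: [0-7 ALLOC][8-32 FREE]
Op 2: a = realloc(a, 13) -> a = 0; heap: [0-12 ALLOC][13-32 FREE]
Op 3: b = malloc(10) -> b = 13; heap: [0-12 ALLOC][13-22 ALLOC][23-32 FREE]
Op 4: c = malloc(10) -> c = 23; heap: [0-12 ALLOC][13-22 ALLOC][23-32 ALLOC]
Op 5: b = realloc(b, 3) -> b = 13; heap: [0-12 ALLOC][13-15 ALLOC][16-22 FREE][23-32 ALLOC]
Op 6: free(a) -> (freed a); heap: [0-12 FREE][13-15 ALLOC][16-22 FREE][23-32 ALLOC]
Op 7: c = realloc(c, 6) -> c = 23; heap: [0-12 FREE][13-15 ALLOC][16-22 FREE][23-28 ALLOC][29-32 FREE]
malloc(6): first-fit scan over [0-12 FREE][13-15 ALLOC][16-22 FREE][23-28 ALLOC][29-32 FREE] -> 0

Answer: 0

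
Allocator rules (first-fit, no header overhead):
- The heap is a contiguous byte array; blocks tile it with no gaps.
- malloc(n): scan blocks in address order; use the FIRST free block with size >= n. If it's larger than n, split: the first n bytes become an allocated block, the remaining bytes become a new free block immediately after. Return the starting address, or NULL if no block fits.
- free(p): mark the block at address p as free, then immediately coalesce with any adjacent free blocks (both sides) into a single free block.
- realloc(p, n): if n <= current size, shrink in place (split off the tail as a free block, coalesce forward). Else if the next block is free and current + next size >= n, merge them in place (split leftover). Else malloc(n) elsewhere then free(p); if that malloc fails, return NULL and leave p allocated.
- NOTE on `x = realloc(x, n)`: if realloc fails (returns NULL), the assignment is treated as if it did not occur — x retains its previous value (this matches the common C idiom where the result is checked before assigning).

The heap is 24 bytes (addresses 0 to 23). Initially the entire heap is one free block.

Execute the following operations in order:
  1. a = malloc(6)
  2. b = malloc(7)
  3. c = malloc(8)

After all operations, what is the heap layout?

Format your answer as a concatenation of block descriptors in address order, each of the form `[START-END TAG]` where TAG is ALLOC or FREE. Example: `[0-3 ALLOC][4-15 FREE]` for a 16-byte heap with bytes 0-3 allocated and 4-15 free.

Answer: [0-5 ALLOC][6-12 ALLOC][13-20 ALLOC][21-23 FREE]

Derivation:
Op 1: a = malloc(6) -> a = 0; heap: [0-5 ALLOC][6-23 FREE]
Op 2: b = malloc(7) -> b = 6; heap: [0-5 ALLOC][6-12 ALLOC][13-23 FREE]
Op 3: c = malloc(8) -> c = 13; heap: [0-5 ALLOC][6-12 ALLOC][13-20 ALLOC][21-23 FREE]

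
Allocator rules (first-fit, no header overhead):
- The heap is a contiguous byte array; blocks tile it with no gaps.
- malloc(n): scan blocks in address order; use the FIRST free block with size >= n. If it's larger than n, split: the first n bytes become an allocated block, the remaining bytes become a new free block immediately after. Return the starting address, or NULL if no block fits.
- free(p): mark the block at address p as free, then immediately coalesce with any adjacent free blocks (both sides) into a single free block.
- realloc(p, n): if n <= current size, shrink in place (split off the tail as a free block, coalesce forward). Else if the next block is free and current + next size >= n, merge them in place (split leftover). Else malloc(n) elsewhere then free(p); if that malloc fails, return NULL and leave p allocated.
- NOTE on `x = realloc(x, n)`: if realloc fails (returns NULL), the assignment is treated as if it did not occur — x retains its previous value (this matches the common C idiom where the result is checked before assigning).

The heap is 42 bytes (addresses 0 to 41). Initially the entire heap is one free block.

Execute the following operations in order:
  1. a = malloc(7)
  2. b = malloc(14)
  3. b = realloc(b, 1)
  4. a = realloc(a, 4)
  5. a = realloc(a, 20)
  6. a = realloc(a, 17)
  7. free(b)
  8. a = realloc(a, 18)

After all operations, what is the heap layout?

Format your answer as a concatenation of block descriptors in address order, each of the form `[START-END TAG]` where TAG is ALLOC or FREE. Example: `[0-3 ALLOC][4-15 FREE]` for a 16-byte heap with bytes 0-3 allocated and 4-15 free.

Op 1: a = malloc(7) -> a = 0; heap: [0-6 ALLOC][7-41 FREE]
Op 2: b = malloc(14) -> b = 7; heap: [0-6 ALLOC][7-20 ALLOC][21-41 FREE]
Op 3: b = realloc(b, 1) -> b = 7; heap: [0-6 ALLOC][7-7 ALLOC][8-41 FREE]
Op 4: a = realloc(a, 4) -> a = 0; heap: [0-3 ALLOC][4-6 FREE][7-7 ALLOC][8-41 FREE]
Op 5: a = realloc(a, 20) -> a = 8; heap: [0-6 FREE][7-7 ALLOC][8-27 ALLOC][28-41 FREE]
Op 6: a = realloc(a, 17) -> a = 8; heap: [0-6 FREE][7-7 ALLOC][8-24 ALLOC][25-41 FREE]
Op 7: free(b) -> (freed b); heap: [0-7 FREE][8-24 ALLOC][25-41 FREE]
Op 8: a = realloc(a, 18) -> a = 8; heap: [0-7 FREE][8-25 ALLOC][26-41 FREE]

Answer: [0-7 FREE][8-25 ALLOC][26-41 FREE]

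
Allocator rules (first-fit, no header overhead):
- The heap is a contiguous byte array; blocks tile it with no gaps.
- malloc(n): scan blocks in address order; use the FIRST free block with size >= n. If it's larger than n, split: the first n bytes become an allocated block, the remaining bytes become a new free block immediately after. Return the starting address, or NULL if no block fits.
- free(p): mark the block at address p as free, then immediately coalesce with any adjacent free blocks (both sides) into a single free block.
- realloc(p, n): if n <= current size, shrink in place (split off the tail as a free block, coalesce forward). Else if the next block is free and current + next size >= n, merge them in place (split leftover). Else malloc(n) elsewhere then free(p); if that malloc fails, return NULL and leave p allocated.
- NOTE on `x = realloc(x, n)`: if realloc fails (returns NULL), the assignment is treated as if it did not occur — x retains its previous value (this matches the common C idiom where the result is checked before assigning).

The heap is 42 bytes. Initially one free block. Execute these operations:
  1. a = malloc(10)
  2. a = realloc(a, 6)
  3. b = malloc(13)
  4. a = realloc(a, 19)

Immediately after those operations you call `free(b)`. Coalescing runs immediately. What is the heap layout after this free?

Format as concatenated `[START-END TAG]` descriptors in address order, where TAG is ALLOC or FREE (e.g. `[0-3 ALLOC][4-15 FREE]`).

Op 1: a = malloc(10) -> a = 0; heap: [0-9 ALLOC][10-41 FREE]
Op 2: a = realloc(a, 6) -> a = 0; heap: [0-5 ALLOC][6-41 FREE]
Op 3: b = malloc(13) -> b = 6; heap: [0-5 ALLOC][6-18 ALLOC][19-41 FREE]
Op 4: a = realloc(a, 19) -> a = 19; heap: [0-5 FREE][6-18 ALLOC][19-37 ALLOC][38-41 FREE]
free(b): b = 6 -> block [6-18 ALLOC]; mark free, coalesce with adjacent free neighbors -> [0-18 FREE][19-37 ALLOC][38-41 FREE]

Answer: [0-18 FREE][19-37 ALLOC][38-41 FREE]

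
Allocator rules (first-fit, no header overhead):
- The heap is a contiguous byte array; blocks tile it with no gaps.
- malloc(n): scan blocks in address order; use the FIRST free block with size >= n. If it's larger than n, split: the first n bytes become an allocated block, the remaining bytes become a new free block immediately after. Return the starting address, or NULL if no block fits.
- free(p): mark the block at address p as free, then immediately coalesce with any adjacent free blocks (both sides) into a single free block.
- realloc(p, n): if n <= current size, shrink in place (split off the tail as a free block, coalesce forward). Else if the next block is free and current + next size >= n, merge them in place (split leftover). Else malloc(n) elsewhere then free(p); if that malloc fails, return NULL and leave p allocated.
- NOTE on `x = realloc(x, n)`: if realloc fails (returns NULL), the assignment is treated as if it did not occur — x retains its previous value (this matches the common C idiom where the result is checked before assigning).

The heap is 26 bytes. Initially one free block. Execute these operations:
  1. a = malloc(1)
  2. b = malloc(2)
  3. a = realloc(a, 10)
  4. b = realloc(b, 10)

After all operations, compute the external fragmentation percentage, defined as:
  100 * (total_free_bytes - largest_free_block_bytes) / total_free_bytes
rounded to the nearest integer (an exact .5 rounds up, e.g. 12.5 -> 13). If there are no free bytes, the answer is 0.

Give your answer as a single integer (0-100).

Op 1: a = malloc(1) -> a = 0; heap: [0-0 ALLOC][1-25 FREE]
Op 2: b = malloc(2) -> b = 1; heap: [0-0 ALLOC][1-2 ALLOC][3-25 FREE]
Op 3: a = realloc(a, 10) -> a = 3; heap: [0-0 FREE][1-2 ALLOC][3-12 ALLOC][13-25 FREE]
Op 4: b = realloc(b, 10) -> b = 13; heap: [0-2 FREE][3-12 ALLOC][13-22 ALLOC][23-25 FREE]
Free blocks: [3 3] total_free=6 largest=3 -> 100*(6-3)/6 = 300/6 = 50

Answer: 50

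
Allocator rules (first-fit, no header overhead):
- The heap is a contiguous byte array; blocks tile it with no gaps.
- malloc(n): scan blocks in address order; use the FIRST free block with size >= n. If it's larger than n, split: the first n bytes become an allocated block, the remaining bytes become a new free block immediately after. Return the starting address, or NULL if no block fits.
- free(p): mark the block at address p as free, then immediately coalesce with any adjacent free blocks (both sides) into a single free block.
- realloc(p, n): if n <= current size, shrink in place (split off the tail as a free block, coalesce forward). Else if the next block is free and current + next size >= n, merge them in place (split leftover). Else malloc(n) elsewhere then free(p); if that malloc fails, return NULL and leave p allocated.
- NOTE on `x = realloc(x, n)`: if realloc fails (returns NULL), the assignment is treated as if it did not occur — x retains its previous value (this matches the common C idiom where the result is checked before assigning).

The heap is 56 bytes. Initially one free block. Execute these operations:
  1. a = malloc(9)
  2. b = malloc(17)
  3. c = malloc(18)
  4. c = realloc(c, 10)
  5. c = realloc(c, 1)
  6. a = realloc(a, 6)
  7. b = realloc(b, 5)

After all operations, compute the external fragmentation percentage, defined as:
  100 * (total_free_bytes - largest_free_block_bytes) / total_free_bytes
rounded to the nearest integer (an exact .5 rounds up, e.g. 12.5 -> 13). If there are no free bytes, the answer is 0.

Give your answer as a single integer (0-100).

Answer: 34

Derivation:
Op 1: a = malloc(9) -> a = 0; heap: [0-8 ALLOC][9-55 FREE]
Op 2: b = malloc(17) -> b = 9; heap: [0-8 ALLOC][9-25 ALLOC][26-55 FREE]
Op 3: c = malloc(18) -> c = 26; heap: [0-8 ALLOC][9-25 ALLOC][26-43 ALLOC][44-55 FREE]
Op 4: c = realloc(c, 10) -> c = 26; heap: [0-8 ALLOC][9-25 ALLOC][26-35 ALLOC][36-55 FREE]
Op 5: c = realloc(c, 1) -> c = 26; heap: [0-8 ALLOC][9-25 ALLOC][26-26 ALLOC][27-55 FREE]
Op 6: a = realloc(a, 6) -> a = 0; heap: [0-5 ALLOC][6-8 FREE][9-25 ALLOC][26-26 ALLOC][27-55 FREE]
Op 7: b = realloc(b, 5) -> b = 9; heap: [0-5 ALLOC][6-8 FREE][9-13 ALLOC][14-25 FREE][26-26 ALLOC][27-55 FREE]
Free blocks: [3 12 29] total_free=44 largest=29 -> 100*(44-29)/44 = 1500/44 ≈ 34.091 -> rounds to 34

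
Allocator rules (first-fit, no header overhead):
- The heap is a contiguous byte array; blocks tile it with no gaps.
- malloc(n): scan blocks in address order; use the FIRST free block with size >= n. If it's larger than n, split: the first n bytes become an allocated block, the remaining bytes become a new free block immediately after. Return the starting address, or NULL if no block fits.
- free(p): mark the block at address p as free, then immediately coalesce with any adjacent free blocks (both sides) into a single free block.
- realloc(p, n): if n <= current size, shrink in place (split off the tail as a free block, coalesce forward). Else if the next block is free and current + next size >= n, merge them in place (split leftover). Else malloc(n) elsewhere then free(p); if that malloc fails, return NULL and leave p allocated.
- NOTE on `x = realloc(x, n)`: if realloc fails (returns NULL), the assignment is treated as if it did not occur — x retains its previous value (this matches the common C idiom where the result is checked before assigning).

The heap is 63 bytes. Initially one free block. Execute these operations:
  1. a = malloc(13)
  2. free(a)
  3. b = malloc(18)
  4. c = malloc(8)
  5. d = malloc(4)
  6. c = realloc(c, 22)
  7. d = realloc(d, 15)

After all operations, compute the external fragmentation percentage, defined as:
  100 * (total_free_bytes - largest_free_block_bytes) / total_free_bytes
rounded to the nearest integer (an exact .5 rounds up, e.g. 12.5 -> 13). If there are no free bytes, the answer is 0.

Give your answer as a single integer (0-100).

Op 1: a = malloc(13) -> a = 0; heap: [0-12 ALLOC][13-62 FREE]
Op 2: free(a) -> (freed a); heap: [0-62 FREE]
Op 3: b = malloc(18) -> b = 0; heap: [0-17 ALLOC][18-62 FREE]
Op 4: c = malloc(8) -> c = 18; heap: [0-17 ALLOC][18-25 ALLOC][26-62 FREE]
Op 5: d = malloc(4) -> d = 26; heap: [0-17 ALLOC][18-25 ALLOC][26-29 ALLOC][30-62 FREE]
Op 6: c = realloc(c, 22) -> c = 30; heap: [0-17 ALLOC][18-25 FREE][26-29 ALLOC][30-51 ALLOC][52-62 FREE]
Op 7: d = realloc(d, 15) -> NULL (d unchanged); heap: [0-17 ALLOC][18-25 FREE][26-29 ALLOC][30-51 ALLOC][52-62 FREE]
Free blocks: [8 11] total_free=19 largest=11 -> 100*(19-11)/19 = 800/19 ≈ 42.105 -> rounds to 42

Answer: 42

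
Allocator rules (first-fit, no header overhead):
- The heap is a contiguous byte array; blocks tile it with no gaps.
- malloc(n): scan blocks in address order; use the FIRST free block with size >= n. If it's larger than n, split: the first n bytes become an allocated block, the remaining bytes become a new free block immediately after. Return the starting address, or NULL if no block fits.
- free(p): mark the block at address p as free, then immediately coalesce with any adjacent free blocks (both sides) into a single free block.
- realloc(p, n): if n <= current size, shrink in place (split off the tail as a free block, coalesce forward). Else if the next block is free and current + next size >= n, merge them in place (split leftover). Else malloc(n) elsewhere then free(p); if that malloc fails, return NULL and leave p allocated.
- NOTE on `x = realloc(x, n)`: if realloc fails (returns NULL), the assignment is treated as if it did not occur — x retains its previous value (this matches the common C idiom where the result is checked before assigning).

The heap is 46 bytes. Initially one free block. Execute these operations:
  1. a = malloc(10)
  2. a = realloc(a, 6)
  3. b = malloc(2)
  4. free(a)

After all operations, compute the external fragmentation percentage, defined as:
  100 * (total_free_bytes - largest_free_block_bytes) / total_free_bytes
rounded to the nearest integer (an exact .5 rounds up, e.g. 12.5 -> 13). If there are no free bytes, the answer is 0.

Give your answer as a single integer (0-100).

Op 1: a = malloc(10) -> a = 0; heap: [0-9 ALLOC][10-45 FREE]
Op 2: a = realloc(a, 6) -> a = 0; heap: [0-5 ALLOC][6-45 FREE]
Op 3: b = malloc(2) -> b = 6; heap: [0-5 ALLOC][6-7 ALLOC][8-45 FREE]
Op 4: free(a) -> (freed a); heap: [0-5 FREE][6-7 ALLOC][8-45 FREE]
Free blocks: [6 38] total_free=44 largest=38 -> 100*(44-38)/44 = 600/44 ≈ 13.636 -> rounds to 14

Answer: 14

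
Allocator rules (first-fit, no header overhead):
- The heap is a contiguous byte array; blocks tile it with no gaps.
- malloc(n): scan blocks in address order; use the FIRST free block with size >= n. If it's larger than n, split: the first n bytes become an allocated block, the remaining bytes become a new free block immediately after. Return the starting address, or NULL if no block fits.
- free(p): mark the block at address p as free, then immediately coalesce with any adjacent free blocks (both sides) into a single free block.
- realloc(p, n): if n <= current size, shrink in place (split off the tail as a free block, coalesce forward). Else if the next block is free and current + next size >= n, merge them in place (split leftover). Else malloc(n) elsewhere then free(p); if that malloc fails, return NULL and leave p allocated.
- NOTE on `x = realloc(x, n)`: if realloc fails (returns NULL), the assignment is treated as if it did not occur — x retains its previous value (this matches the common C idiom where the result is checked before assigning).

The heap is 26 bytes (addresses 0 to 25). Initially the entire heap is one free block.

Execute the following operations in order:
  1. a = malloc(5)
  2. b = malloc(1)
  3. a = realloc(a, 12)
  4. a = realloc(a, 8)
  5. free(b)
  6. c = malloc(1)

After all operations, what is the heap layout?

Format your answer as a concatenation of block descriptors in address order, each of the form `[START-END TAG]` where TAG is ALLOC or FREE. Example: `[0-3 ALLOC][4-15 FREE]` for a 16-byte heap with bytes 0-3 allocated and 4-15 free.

Op 1: a = malloc(5) -> a = 0; heap: [0-4 ALLOC][5-25 FREE]
Op 2: b = malloc(1) -> b = 5; heap: [0-4 ALLOC][5-5 ALLOC][6-25 FREE]
Op 3: a = realloc(a, 12) -> a = 6; heap: [0-4 FREE][5-5 ALLOC][6-17 ALLOC][18-25 FREE]
Op 4: a = realloc(a, 8) -> a = 6; heap: [0-4 FREE][5-5 ALLOC][6-13 ALLOC][14-25 FREE]
Op 5: free(b) -> (freed b); heap: [0-5 FREE][6-13 ALLOC][14-25 FREE]
Op 6: c = malloc(1) -> c = 0; heap: [0-0 ALLOC][1-5 FREE][6-13 ALLOC][14-25 FREE]

Answer: [0-0 ALLOC][1-5 FREE][6-13 ALLOC][14-25 FREE]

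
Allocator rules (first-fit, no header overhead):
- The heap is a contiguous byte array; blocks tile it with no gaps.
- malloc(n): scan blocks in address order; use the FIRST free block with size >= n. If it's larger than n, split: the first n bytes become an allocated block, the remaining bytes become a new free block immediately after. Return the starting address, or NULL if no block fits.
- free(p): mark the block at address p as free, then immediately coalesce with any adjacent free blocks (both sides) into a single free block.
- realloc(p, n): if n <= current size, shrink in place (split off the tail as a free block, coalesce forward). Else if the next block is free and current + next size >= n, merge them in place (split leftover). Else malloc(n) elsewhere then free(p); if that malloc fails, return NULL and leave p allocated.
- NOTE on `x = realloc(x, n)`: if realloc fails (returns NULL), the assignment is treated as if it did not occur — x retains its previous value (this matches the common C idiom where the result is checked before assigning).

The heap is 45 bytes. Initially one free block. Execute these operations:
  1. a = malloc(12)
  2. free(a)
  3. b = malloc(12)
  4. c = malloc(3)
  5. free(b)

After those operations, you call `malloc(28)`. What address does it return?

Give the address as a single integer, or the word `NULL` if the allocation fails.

Answer: 15

Derivation:
Op 1: a = malloc(12) -> a = 0; heap: [0-11 ALLOC][12-44 FREE]
Op 2: free(a) -> (freed a); heap: [0-44 FREE]
Op 3: b = malloc(12) -> b = 0; heap: [0-11 ALLOC][12-44 FREE]
Op 4: c = malloc(3) -> c = 12; heap: [0-11 ALLOC][12-14 ALLOC][15-44 FREE]
Op 5: free(b) -> (freed b); heap: [0-11 FREE][12-14 ALLOC][15-44 FREE]
malloc(28): first-fit scan over [0-11 FREE][12-14 ALLOC][15-44 FREE] -> 15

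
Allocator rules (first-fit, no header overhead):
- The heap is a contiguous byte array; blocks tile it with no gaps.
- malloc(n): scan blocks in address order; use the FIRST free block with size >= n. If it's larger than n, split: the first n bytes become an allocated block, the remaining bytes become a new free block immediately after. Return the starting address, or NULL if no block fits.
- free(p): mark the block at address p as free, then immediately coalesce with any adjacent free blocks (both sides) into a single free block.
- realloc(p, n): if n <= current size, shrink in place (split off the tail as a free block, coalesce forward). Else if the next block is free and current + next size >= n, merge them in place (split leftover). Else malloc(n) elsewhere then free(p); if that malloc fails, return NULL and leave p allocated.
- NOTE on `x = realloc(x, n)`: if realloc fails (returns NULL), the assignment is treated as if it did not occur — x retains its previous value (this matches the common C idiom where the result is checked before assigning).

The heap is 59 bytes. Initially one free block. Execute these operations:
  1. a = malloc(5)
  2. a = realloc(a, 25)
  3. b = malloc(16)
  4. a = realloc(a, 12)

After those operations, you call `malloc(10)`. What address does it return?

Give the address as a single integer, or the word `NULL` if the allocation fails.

Op 1: a = malloc(5) -> a = 0; heap: [0-4 ALLOC][5-58 FREE]
Op 2: a = realloc(a, 25) -> a = 0; heap: [0-24 ALLOC][25-58 FREE]
Op 3: b = malloc(16) -> b = 25; heap: [0-24 ALLOC][25-40 ALLOC][41-58 FREE]
Op 4: a = realloc(a, 12) -> a = 0; heap: [0-11 ALLOC][12-24 FREE][25-40 ALLOC][41-58 FREE]
malloc(10): first-fit scan over [0-11 ALLOC][12-24 FREE][25-40 ALLOC][41-58 FREE] -> 12

Answer: 12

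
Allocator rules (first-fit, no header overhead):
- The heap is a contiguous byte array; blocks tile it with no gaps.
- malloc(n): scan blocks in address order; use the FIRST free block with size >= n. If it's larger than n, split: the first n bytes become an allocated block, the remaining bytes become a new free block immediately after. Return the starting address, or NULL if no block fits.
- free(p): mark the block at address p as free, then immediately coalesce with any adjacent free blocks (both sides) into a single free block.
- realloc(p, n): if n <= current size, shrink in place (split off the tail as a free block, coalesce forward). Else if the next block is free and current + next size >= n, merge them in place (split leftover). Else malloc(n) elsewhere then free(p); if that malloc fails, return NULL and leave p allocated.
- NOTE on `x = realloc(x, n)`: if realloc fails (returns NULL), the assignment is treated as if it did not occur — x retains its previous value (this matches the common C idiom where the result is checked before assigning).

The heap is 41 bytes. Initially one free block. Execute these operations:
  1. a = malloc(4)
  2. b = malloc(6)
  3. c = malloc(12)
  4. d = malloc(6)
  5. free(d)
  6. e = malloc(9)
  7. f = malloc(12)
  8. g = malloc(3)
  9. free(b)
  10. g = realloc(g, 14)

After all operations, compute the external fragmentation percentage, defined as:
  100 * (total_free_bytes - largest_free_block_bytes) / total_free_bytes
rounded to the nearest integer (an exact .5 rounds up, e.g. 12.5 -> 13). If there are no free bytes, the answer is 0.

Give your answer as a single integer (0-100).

Answer: 46

Derivation:
Op 1: a = malloc(4) -> a = 0; heap: [0-3 ALLOC][4-40 FREE]
Op 2: b = malloc(6) -> b = 4; heap: [0-3 ALLOC][4-9 ALLOC][10-40 FREE]
Op 3: c = malloc(12) -> c = 10; heap: [0-3 ALLOC][4-9 ALLOC][10-21 ALLOC][22-40 FREE]
Op 4: d = malloc(6) -> d = 22; heap: [0-3 ALLOC][4-9 ALLOC][10-21 ALLOC][22-27 ALLOC][28-40 FREE]
Op 5: free(d) -> (freed d); heap: [0-3 ALLOC][4-9 ALLOC][10-21 ALLOC][22-40 FREE]
Op 6: e = malloc(9) -> e = 22; heap: [0-3 ALLOC][4-9 ALLOC][10-21 ALLOC][22-30 ALLOC][31-40 FREE]
Op 7: f = malloc(12) -> f = NULL; heap: [0-3 ALLOC][4-9 ALLOC][10-21 ALLOC][22-30 ALLOC][31-40 FREE]
Op 8: g = malloc(3) -> g = 31; heap: [0-3 ALLOC][4-9 ALLOC][10-21 ALLOC][22-30 ALLOC][31-33 ALLOC][34-40 FREE]
Op 9: free(b) -> (freed b); heap: [0-3 ALLOC][4-9 FREE][10-21 ALLOC][22-30 ALLOC][31-33 ALLOC][34-40 FREE]
Op 10: g = realloc(g, 14) -> NULL (g unchanged); heap: [0-3 ALLOC][4-9 FREE][10-21 ALLOC][22-30 ALLOC][31-33 ALLOC][34-40 FREE]
Free blocks: [6 7] total_free=13 largest=7 -> 100*(13-7)/13 = 600/13 ≈ 46.154 -> rounds to 46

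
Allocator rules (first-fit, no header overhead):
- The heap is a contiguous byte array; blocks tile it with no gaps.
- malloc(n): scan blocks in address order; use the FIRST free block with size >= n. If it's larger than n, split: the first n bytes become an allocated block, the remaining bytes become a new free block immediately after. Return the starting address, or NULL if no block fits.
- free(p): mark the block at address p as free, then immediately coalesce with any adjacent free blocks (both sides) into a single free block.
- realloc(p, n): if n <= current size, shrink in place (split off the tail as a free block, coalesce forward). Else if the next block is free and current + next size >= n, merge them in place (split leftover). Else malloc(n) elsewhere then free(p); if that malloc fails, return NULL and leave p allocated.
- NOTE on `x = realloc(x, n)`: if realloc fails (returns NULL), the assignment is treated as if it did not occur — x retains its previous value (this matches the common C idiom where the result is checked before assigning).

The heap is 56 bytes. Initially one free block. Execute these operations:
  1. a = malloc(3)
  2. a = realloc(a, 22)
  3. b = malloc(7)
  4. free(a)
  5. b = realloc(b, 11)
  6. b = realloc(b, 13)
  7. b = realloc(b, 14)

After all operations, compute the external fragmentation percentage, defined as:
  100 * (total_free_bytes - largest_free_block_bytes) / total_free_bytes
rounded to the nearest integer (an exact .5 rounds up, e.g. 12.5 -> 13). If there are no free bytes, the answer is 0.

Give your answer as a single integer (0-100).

Op 1: a = malloc(3) -> a = 0; heap: [0-2 ALLOC][3-55 FREE]
Op 2: a = realloc(a, 22) -> a = 0; heap: [0-21 ALLOC][22-55 FREE]
Op 3: b = malloc(7) -> b = 22; heap: [0-21 ALLOC][22-28 ALLOC][29-55 FREE]
Op 4: free(a) -> (freed a); heap: [0-21 FREE][22-28 ALLOC][29-55 FREE]
Op 5: b = realloc(b, 11) -> b = 22; heap: [0-21 FREE][22-32 ALLOC][33-55 FREE]
Op 6: b = realloc(b, 13) -> b = 22; heap: [0-21 FREE][22-34 ALLOC][35-55 FREE]
Op 7: b = realloc(b, 14) -> b = 22; heap: [0-21 FREE][22-35 ALLOC][36-55 FREE]
Free blocks: [22 20] total_free=42 largest=22 -> 100*(42-22)/42 = 2000/42 ≈ 47.619 -> rounds to 48

Answer: 48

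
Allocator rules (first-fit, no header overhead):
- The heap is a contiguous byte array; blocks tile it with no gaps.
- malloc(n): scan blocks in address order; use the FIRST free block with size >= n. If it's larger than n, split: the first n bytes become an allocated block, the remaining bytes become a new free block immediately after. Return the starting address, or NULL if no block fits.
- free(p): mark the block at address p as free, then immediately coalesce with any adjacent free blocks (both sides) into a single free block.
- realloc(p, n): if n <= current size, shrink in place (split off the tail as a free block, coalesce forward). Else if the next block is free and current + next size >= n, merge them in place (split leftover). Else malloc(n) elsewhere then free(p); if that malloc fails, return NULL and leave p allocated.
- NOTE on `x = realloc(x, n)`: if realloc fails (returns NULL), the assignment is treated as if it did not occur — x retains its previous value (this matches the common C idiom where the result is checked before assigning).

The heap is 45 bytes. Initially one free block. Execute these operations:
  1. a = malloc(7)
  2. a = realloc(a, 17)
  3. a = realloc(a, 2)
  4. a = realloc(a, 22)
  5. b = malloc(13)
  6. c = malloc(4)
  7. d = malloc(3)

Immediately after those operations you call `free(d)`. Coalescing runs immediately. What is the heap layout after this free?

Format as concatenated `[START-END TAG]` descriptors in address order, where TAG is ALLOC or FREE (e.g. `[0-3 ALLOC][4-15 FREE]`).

Answer: [0-21 ALLOC][22-34 ALLOC][35-38 ALLOC][39-44 FREE]

Derivation:
Op 1: a = malloc(7) -> a = 0; heap: [0-6 ALLOC][7-44 FREE]
Op 2: a = realloc(a, 17) -> a = 0; heap: [0-16 ALLOC][17-44 FREE]
Op 3: a = realloc(a, 2) -> a = 0; heap: [0-1 ALLOC][2-44 FREE]
Op 4: a = realloc(a, 22) -> a = 0; heap: [0-21 ALLOC][22-44 FREE]
Op 5: b = malloc(13) -> b = 22; heap: [0-21 ALLOC][22-34 ALLOC][35-44 FREE]
Op 6: c = malloc(4) -> c = 35; heap: [0-21 ALLOC][22-34 ALLOC][35-38 ALLOC][39-44 FREE]
Op 7: d = malloc(3) -> d = 39; heap: [0-21 ALLOC][22-34 ALLOC][35-38 ALLOC][39-41 ALLOC][42-44 FREE]
free(d): d = 39 -> block [39-41 ALLOC]; mark free, coalesce with adjacent free neighbors -> [0-21 ALLOC][22-34 ALLOC][35-38 ALLOC][39-44 FREE]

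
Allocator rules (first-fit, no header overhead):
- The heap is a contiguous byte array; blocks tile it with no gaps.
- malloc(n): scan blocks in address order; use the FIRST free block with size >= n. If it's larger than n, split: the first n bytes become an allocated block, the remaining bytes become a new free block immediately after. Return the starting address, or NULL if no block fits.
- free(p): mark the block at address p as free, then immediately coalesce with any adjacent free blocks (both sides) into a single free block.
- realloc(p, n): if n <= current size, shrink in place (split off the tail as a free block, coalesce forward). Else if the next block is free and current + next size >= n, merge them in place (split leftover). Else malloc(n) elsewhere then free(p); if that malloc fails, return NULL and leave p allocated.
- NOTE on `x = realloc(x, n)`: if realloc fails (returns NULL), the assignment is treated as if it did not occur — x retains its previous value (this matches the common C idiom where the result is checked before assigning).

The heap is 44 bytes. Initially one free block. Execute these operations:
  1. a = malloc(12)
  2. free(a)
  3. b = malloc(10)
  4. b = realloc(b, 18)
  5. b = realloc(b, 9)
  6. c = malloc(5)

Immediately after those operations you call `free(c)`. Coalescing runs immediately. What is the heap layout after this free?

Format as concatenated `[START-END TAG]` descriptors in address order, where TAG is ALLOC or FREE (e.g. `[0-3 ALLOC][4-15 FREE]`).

Op 1: a = malloc(12) -> a = 0; heap: [0-11 ALLOC][12-43 FREE]
Op 2: free(a) -> (freed a); heap: [0-43 FREE]
Op 3: b = malloc(10) -> b = 0; heap: [0-9 ALLOC][10-43 FREE]
Op 4: b = realloc(b, 18) -> b = 0; heap: [0-17 ALLOC][18-43 FREE]
Op 5: b = realloc(b, 9) -> b = 0; heap: [0-8 ALLOC][9-43 FREE]
Op 6: c = malloc(5) -> c = 9; heap: [0-8 ALLOC][9-13 ALLOC][14-43 FREE]
free(c): c = 9 -> block [9-13 ALLOC]; mark free, coalesce with adjacent free neighbors -> [0-8 ALLOC][9-43 FREE]

Answer: [0-8 ALLOC][9-43 FREE]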